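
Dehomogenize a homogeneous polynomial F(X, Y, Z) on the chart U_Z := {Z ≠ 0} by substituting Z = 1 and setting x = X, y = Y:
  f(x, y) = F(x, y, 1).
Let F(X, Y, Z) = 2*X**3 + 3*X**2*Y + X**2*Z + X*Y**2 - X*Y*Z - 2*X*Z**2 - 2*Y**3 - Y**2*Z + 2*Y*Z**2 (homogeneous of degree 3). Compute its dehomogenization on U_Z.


f(x, y) = 2*x**3 + 3*x**2*y + x**2 + x*y**2 - x*y - 2*x - 2*y**3 - y**2 + 2*y

On U_Z we set Z = 1. Each monomial c·X^i·Y^j·Z^k in F becomes c·x^i·y^j·1^k = c·x^i·y^j.
Substituting Z = 1: F(X, Y, 1) = 2*x**3 + 3*x**2*y + x**2 + x*y**2 - x*y - 2*x - 2*y**3 - y**2 + 2*y.
Note: deg(f) ≤ deg(F) = 3; strict inequality happens when F is divisible by Z (lost terms).


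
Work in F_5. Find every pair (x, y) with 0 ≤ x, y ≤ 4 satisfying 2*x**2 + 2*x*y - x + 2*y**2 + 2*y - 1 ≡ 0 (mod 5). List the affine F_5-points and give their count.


Affine F_5-points: {(1, 0), (1, 3), (2, 0), (2, 2), (4, 2), (4, 3)}; count = 6.

For each of the 25 pairs (x, y) ∈ F_5², evaluate f(x, y) mod 5. Record the zeros.
  x = 0: [0↦4, 1↦3, 2↦1, 3↦3, 4↦4]  zeros at y ∈ ∅
  x = 1: [0↦0, 1↦1, 2↦1, 3↦0, 4↦3]  zeros at y ∈ {0, 3}
  x = 2: [0↦0, 1↦3, 2↦0, 3↦1, 4↦1]  zeros at y ∈ {0, 2}
  x = 3: [0↦4, 1↦4, 2↦3, 3↦1, 4↦3]  zeros at y ∈ ∅
  x = 4: [0↦2, 1↦4, 2↦0, 3↦0, 4↦4]  zeros at y ∈ {2, 3}
Collecting zeros: affine points = {(1, 0), (1, 3), (2, 0), (2, 2), (4, 2), (4, 3)}.
Total count |C(F_5)_aff| = 6.


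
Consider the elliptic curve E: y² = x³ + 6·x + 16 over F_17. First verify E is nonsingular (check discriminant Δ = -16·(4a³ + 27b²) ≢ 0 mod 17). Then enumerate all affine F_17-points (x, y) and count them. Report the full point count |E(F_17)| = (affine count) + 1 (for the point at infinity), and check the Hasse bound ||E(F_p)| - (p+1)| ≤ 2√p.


Affine points = {(0, 4), (0, 13), (2, 6), (2, 11), (4, 6), (4, 11), (5, 1), (5, 16), (6, 8), (6, 9), (8, 7), (8, 10), (9, 0), (11, 6), (11, 11), (13, 8), (13, 9), (15, 8), (15, 9), (16, 3), (16, 14)}; affine count = 21; |E(F_17)| = 22.

Discriminant check: Δ ∝ 4a³ + 27b² = 4·6³ + 27·16² = 4·216 + 27·256 ≡ 7 (mod 17). Nonzero ⇒ E is nonsingular.
For each x ∈ F_17, compute rhs = x³ + 6·x + 16 mod 17, then count y ∈ F_17 with y² ≡ rhs.
  x = 0: rhs = 16, matching y values: 4, 13 (2 points).
  x = 1: rhs = 6, matching y values: none (0 points).
  x = 2: rhs = 2, matching y values: 6, 11 (2 points).
  x = 3: rhs = 10, matching y values: none (0 points).
  x = 4: rhs = 2, matching y values: 6, 11 (2 points).
  x = 5: rhs = 1, matching y values: 1, 16 (2 points).
  x = 6: rhs = 13, matching y values: 8, 9 (2 points).
  x = 7: rhs = 10, matching y values: none (0 points).
  x = 8: rhs = 15, matching y values: 7, 10 (2 points).
  x = 9: rhs = 0, matching y values: 0 (1 points).
  x = 10: rhs = 5, matching y values: none (0 points).
  x = 11: rhs = 2, matching y values: 6, 11 (2 points).
  x = 12: rhs = 14, matching y values: none (0 points).
  x = 13: rhs = 13, matching y values: 8, 9 (2 points).
  x = 14: rhs = 5, matching y values: none (0 points).
  x = 15: rhs = 13, matching y values: 8, 9 (2 points).
  x = 16: rhs = 9, matching y values: 3, 14 (2 points).
Total affine count: 21.
Full point count |E(F_17)| = 21 + 1 = 22.
Hasse bound: |22 − (17+1)| = |4| = 4 ≤ 2√17 ≈ 8.2462 ✓.


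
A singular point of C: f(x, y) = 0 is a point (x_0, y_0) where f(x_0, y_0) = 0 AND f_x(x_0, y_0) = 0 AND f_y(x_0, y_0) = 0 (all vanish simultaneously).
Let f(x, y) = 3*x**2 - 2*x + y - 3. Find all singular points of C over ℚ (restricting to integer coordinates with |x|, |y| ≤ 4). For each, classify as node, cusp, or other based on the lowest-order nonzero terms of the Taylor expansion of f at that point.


No singular points in the scanned grid; C is smooth there.

Compute partial derivatives:
  f_x = 6*x - 2.
  f_y = 1.
f_y = 1 is a nonzero constant, so f_y never vanishes: no point (x, y) can satisfy f = f_x = f_y = 0. In particular no (x, y) ∈ {−4, ..., 4}² is singular; the curve is smooth.


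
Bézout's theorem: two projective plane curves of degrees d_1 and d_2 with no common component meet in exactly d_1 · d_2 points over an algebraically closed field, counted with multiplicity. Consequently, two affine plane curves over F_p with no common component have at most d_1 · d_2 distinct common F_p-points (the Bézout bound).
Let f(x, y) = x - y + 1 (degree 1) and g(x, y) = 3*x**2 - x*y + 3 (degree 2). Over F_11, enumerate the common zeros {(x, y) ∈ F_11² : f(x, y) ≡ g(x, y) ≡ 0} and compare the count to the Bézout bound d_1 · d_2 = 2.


Common zeros: ∅; count = 0; Bézout bound = 2.

deg(f) = 1, deg(g) = 2, so Bézout bound = 2.
Scan x ∈ F_11. For each x, list the y ∈ F_11 with f(x, y) ≡ 0 and those with g(x, y) ≡ 0 (mod 11); the common zeros in that column are the intersection.
  x = 0: f ≡ 0 at y ∈ {1}; g ≡ 0 at y ∈ ∅; common: ∅.
  x = 1: f ≡ 0 at y ∈ {2}; g ≡ 0 at y ∈ {6}; common: ∅.
  x = 2: f ≡ 0 at y ∈ {3}; g ≡ 0 at y ∈ {2}; common: ∅.
  x = 3: f ≡ 0 at y ∈ {4}; g ≡ 0 at y ∈ {10}; common: ∅.
  x = 4: f ≡ 0 at y ∈ {5}; g ≡ 0 at y ∈ {10}; common: ∅.
  x = 5: f ≡ 0 at y ∈ {6}; g ≡ 0 at y ∈ {9}; common: ∅.
  x = 6: f ≡ 0 at y ∈ {7}; g ≡ 0 at y ∈ {2}; common: ∅.
  x = 7: f ≡ 0 at y ∈ {8}; g ≡ 0 at y ∈ {1}; common: ∅.
  x = 8: f ≡ 0 at y ∈ {9}; g ≡ 0 at y ∈ {1}; common: ∅.
  x = 9: f ≡ 0 at y ∈ {10}; g ≡ 0 at y ∈ {9}; common: ∅.
  x = 10: f ≡ 0 at y ∈ {0}; g ≡ 0 at y ∈ {5}; common: ∅.
Collecting: common zeros = ∅, so the count is 0.
Comparison with the Bézout bound: 0 ≤ 2 = deg(f)·deg(g), as expected for curves with no common component (the affine F_11-count falls short of the bound because intersections may lie at infinity, over extension fields, or carry multiplicity).


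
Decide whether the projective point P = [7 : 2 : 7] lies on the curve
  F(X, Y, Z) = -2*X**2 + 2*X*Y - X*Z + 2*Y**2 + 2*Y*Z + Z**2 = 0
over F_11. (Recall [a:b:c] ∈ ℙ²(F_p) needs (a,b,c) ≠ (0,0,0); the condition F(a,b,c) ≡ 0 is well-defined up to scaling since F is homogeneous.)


F(7,2,7) ≡ 10 (mod 11); P is NOT on the curve.

Evaluate F(7, 2, 7) term-by-term (mod 11).
  -2*X**2 ↦ -2·49·1·1 = -98
  2*X*Y ↦ 2·7·2·1 = 28
  -X*Z ↦ -1·7·1·7 = -49
  2*Y**2 ↦ 2·1·4·1 = 8
  2*Y*Z ↦ 2·1·2·7 = 28
  Z**2 ↦ 1·1·1·49 = 49
Sum: F(7, 2, 7) = (-98) + (28) + (-49) + (8) + (28) + (49) = -34.
Reducing mod 11: -34 ≡ 10 (mod 11).
Since F(a, b, c) ≡ 10 ≠ 0 (mod 11), P does NOT lie on the curve.


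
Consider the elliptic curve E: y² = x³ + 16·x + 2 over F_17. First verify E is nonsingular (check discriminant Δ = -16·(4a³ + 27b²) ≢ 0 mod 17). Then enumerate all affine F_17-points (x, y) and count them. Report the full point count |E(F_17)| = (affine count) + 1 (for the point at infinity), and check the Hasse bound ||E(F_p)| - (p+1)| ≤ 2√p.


Affine points = {(0, 6), (0, 11), (1, 6), (1, 11), (2, 5), (2, 12), (3, 3), (3, 14), (6, 5), (6, 12), (7, 7), (7, 10), (8, 8), (8, 9), (9, 5), (9, 12), (11, 8), (11, 9), (12, 1), (12, 16), (15, 8), (15, 9), (16, 6), (16, 11)}; affine count = 24; |E(F_17)| = 25.

Discriminant check: Δ ∝ 4a³ + 27b² = 4·16³ + 27·2² = 4·4096 + 27·4 ≡ 2 (mod 17). Nonzero ⇒ E is nonsingular.
For each x ∈ F_17, compute rhs = x³ + 16·x + 2 mod 17, then count y ∈ F_17 with y² ≡ rhs.
  x = 0: rhs = 2, matching y values: 6, 11 (2 points).
  x = 1: rhs = 2, matching y values: 6, 11 (2 points).
  x = 2: rhs = 8, matching y values: 5, 12 (2 points).
  x = 3: rhs = 9, matching y values: 3, 14 (2 points).
  x = 4: rhs = 11, matching y values: none (0 points).
  x = 5: rhs = 3, matching y values: none (0 points).
  x = 6: rhs = 8, matching y values: 5, 12 (2 points).
  x = 7: rhs = 15, matching y values: 7, 10 (2 points).
  x = 8: rhs = 13, matching y values: 8, 9 (2 points).
  x = 9: rhs = 8, matching y values: 5, 12 (2 points).
  x = 10: rhs = 6, matching y values: none (0 points).
  x = 11: rhs = 13, matching y values: 8, 9 (2 points).
  x = 12: rhs = 1, matching y values: 1, 16 (2 points).
  x = 13: rhs = 10, matching y values: none (0 points).
  x = 14: rhs = 12, matching y values: none (0 points).
  x = 15: rhs = 13, matching y values: 8, 9 (2 points).
  x = 16: rhs = 2, matching y values: 6, 11 (2 points).
Total affine count: 24.
Full point count |E(F_17)| = 24 + 1 = 25.
Hasse bound: |25 − (17+1)| = |7| = 7 ≤ 2√17 ≈ 8.2462 ✓.


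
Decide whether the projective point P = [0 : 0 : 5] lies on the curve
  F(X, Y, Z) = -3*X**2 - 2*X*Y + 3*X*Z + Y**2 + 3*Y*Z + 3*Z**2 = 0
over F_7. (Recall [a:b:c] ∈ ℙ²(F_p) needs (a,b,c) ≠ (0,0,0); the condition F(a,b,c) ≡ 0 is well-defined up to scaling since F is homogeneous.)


F(0,0,5) ≡ 5 (mod 7); P is NOT on the curve.

Evaluate F(0, 0, 5) term-by-term (mod 7).
  -3*X**2 ↦ -3·0·1·1 = 0
  -2*X*Y ↦ -2·0·0·1 = 0
  3*X*Z ↦ 3·0·1·5 = 0
  Y**2 ↦ 1·1·0·1 = 0
  3*Y*Z ↦ 3·1·0·5 = 0
  3*Z**2 ↦ 3·1·1·25 = 75
Sum: F(0, 0, 5) = (0) + (0) + (0) + (0) + (0) + (75) = 75.
Reducing mod 7: 75 ≡ 5 (mod 7).
Since F(a, b, c) ≡ 5 ≠ 0 (mod 7), P does NOT lie on the curve.


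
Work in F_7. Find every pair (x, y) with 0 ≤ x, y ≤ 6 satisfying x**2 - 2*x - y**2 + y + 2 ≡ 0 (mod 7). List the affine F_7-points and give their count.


Affine F_7-points: {(0, 2), (0, 6), (2, 2), (2, 6), (3, 4), (6, 4)}; count = 6.

For each of the 49 pairs (x, y) ∈ F_7², evaluate f(x, y) mod 7. Record the zeros.
  x = 0: [0↦2, 1↦2, 2↦0, 3↦3, 4↦4, 5↦3, 6↦0]  zeros at y ∈ {2, 6}
  x = 1: [0↦1, 1↦1, 2↦6, 3↦2, 4↦3, 5↦2, 6↦6]  zeros at y ∈ ∅
  x = 2: [0↦2, 1↦2, 2↦0, 3↦3, 4↦4, 5↦3, 6↦0]  zeros at y ∈ {2, 6}
  x = 3: [0↦5, 1↦5, 2↦3, 3↦6, 4↦0, 5↦6, 6↦3]  zeros at y ∈ {4}
  x = 4: [0↦3, 1↦3, 2↦1, 3↦4, 4↦5, 5↦4, 6↦1]  zeros at y ∈ ∅
  x = 5: [0↦3, 1↦3, 2↦1, 3↦4, 4↦5, 5↦4, 6↦1]  zeros at y ∈ ∅
  x = 6: [0↦5, 1↦5, 2↦3, 3↦6, 4↦0, 5↦6, 6↦3]  zeros at y ∈ {4}
Collecting zeros: affine points = {(0, 2), (0, 6), (2, 2), (2, 6), (3, 4), (6, 4)}.
Total count |C(F_7)_aff| = 6.


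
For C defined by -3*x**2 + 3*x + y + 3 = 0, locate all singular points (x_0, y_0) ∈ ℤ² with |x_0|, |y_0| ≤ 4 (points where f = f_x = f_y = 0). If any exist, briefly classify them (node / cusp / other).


No singular points in the scanned grid; C is smooth there.

Compute partial derivatives:
  f_x = 3 - 6*x.
  f_y = 1.
f_y = 1 is a nonzero constant, so f_y never vanishes: no point (x, y) can satisfy f = f_x = f_y = 0. In particular no (x, y) ∈ {−4, ..., 4}² is singular; the curve is smooth.


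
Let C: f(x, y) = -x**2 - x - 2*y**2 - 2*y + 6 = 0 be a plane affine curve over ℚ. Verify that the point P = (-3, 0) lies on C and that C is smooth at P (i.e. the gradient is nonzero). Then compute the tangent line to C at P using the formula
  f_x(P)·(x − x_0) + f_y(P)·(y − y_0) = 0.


Tangent line at P: 5*x - 2*y + 15 = 0.

Step 1: f(-3, 0) = 0, so P lies on C.
Step 2: partial derivatives
  f_x(x, y) = -2*x - 1, f_y(x, y) = -4*y - 2.
  f_x(P) = 5, f_y(P) = -2 (gradient nonzero, so P is smooth).
Step 3: tangent line at P: 5·(x − -3) + -2·(y − 0) = 0.
Expanding: 5*x - 2*y + 15 = 0.


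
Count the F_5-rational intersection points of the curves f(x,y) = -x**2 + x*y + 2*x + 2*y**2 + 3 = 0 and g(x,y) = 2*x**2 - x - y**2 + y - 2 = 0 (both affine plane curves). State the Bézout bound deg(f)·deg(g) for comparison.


Common zeros: {(4, 3)}; count = 1; Bézout bound = 4.

deg(f) = 2, deg(g) = 2, so Bézout bound = 4.
Scan x ∈ F_5. For each x, list the y ∈ F_5 with f(x, y) ≡ 0 and those with g(x, y) ≡ 0 (mod 5); the common zeros in that column are the intersection.
  x = 0: f ≡ 0 at y ∈ {1, 4}; g ≡ 0 at y ∈ ∅; common: ∅.
  x = 1: f ≡ 0 at y ∈ {3, 4}; g ≡ 0 at y ∈ ∅; common: ∅.
  x = 2: f ≡ 0 at y ∈ {2}; g ≡ 0 at y ∈ ∅; common: ∅.
  x = 3: f ≡ 0 at y ∈ {0, 1}; g ≡ 0 at y ∈ ∅; common: ∅.
  x = 4: f ≡ 0 at y ∈ {0, 3}; g ≡ 0 at y ∈ {3}; common: {3}.
Collecting: common zeros = {(4, 3)}, so the count is 1.
Comparison with the Bézout bound: 1 ≤ 4 = deg(f)·deg(g), as expected for curves with no common component (the affine F_5-count falls short of the bound because intersections may lie at infinity, over extension fields, or carry multiplicity).


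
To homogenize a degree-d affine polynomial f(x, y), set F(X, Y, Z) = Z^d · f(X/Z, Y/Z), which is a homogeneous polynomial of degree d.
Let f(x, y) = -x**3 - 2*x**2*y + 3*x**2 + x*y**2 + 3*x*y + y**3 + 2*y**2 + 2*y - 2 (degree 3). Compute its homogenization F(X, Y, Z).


F(X, Y, Z) = -X**3 - 2*X**2*Y + 3*X**2*Z + X*Y**2 + 3*X*Y*Z + Y**3 + 2*Y**2*Z + 2*Y*Z**2 - 2*Z**3

deg(f) = 3.
Substitute x = X/Z, y = Y/Z into f, then multiply by Z^3.
  monomial -1·x^3·y^0 ↦ -1·X^3·Y^0·Z^0.
  monomial -2·x^2·y^1 ↦ -2·X^2·Y^1·Z^0.
  monomial 3·x^2·y^0 ↦ 3·X^2·Y^0·Z^1.
  monomial 1·x^1·y^2 ↦ 1·X^1·Y^2·Z^0.
  monomial 3·x^1·y^1 ↦ 3·X^1·Y^1·Z^1.
  monomial 1·x^0·y^3 ↦ 1·X^0·Y^3·Z^0.
  monomial 2·x^0·y^2 ↦ 2·X^0·Y^2·Z^1.
  monomial 2·x^0·y^1 ↦ 2·X^0·Y^1·Z^2.
  monomial -2·x^0·y^0 ↦ -2·X^0·Y^0·Z^3.
Collecting: F(X, Y, Z) = -X**3 - 2*X**2*Y + 3*X**2*Z + X*Y**2 + 3*X*Y*Z + Y**3 + 2*Y**2*Z + 2*Y*Z**2 - 2*Z**3.


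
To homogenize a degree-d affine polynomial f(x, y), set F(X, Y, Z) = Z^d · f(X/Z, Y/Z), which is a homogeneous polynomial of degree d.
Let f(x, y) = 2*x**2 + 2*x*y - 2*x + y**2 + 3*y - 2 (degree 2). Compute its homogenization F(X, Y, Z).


F(X, Y, Z) = 2*X**2 + 2*X*Y - 2*X*Z + Y**2 + 3*Y*Z - 2*Z**2

deg(f) = 2.
Substitute x = X/Z, y = Y/Z into f, then multiply by Z^2.
  monomial 2·x^2·y^0 ↦ 2·X^2·Y^0·Z^0.
  monomial 2·x^1·y^1 ↦ 2·X^1·Y^1·Z^0.
  monomial -2·x^1·y^0 ↦ -2·X^1·Y^0·Z^1.
  monomial 1·x^0·y^2 ↦ 1·X^0·Y^2·Z^0.
  monomial 3·x^0·y^1 ↦ 3·X^0·Y^1·Z^1.
  monomial -2·x^0·y^0 ↦ -2·X^0·Y^0·Z^2.
Collecting: F(X, Y, Z) = 2*X**2 + 2*X*Y - 2*X*Z + Y**2 + 3*Y*Z - 2*Z**2.


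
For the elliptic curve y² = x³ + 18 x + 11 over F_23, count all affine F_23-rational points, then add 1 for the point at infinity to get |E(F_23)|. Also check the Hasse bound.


Affine points = {(2, 3), (2, 20), (3, 0), (4, 3), (4, 20), (6, 6), (6, 17), (8, 0), (10, 8), (10, 15), (12, 0), (13, 2), (13, 21), (16, 5), (16, 18), (17, 3), (17, 20), (18, 7), (18, 16), (19, 6), (19, 17), (21, 6), (21, 17)}; affine count = 23; |E(F_23)| = 24.

Discriminant check: Δ ∝ 4a³ + 27b² = 4·18³ + 27·11² = 4·5832 + 27·121 ≡ 7 (mod 23). Nonzero ⇒ E is nonsingular.
For each x ∈ F_23, compute rhs = x³ + 18·x + 11 mod 23, then count y ∈ F_23 with y² ≡ rhs.
  x = 0: rhs = 11, matching y values: none (0 points).
  x = 1: rhs = 7, matching y values: none (0 points).
  x = 2: rhs = 9, matching y values: 3, 20 (2 points).
  x = 3: rhs = 0, matching y values: 0 (1 points).
  x = 4: rhs = 9, matching y values: 3, 20 (2 points).
  x = 5: rhs = 19, matching y values: none (0 points).
  x = 6: rhs = 13, matching y values: 6, 17 (2 points).
  x = 7: rhs = 20, matching y values: none (0 points).
  x = 8: rhs = 0, matching y values: 0 (1 points).
  x = 9: rhs = 5, matching y values: none (0 points).
  x = 10: rhs = 18, matching y values: 8, 15 (2 points).
  x = 11: rhs = 22, matching y values: none (0 points).
  x = 12: rhs = 0, matching y values: 0 (1 points).
  x = 13: rhs = 4, matching y values: 2, 21 (2 points).
  x = 14: rhs = 17, matching y values: none (0 points).
  x = 15: rhs = 22, matching y values: none (0 points).
  x = 16: rhs = 2, matching y values: 5, 18 (2 points).
  x = 17: rhs = 9, matching y values: 3, 20 (2 points).
  x = 18: rhs = 3, matching y values: 7, 16 (2 points).
  x = 19: rhs = 13, matching y values: 6, 17 (2 points).
  x = 20: rhs = 22, matching y values: none (0 points).
  x = 21: rhs = 13, matching y values: 6, 17 (2 points).
  x = 22: rhs = 15, matching y values: none (0 points).
Total affine count: 23.
Full point count |E(F_23)| = 23 + 1 = 24.
Hasse bound: |24 − (23+1)| = |0| = 0 ≤ 2√23 ≈ 9.5917 ✓.


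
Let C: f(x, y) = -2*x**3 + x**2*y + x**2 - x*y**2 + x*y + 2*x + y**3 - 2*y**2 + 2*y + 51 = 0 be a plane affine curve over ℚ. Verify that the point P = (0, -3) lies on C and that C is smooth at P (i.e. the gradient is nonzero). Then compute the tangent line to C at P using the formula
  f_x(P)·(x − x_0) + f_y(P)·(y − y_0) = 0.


Tangent line at P: -10*x + 41*y + 123 = 0.

Step 1: f(0, -3) = 0, so P lies on C.
Step 2: partial derivatives
  f_x(x, y) = -6*x**2 + 2*x*y + 2*x - y**2 + y + 2, f_y(x, y) = x**2 - 2*x*y + x + 3*y**2 - 4*y + 2.
  f_x(P) = -10, f_y(P) = 41 (gradient nonzero, so P is smooth).
Step 3: tangent line at P: -10·(x − 0) + 41·(y − -3) = 0.
Expanding: -10*x + 41*y + 123 = 0.


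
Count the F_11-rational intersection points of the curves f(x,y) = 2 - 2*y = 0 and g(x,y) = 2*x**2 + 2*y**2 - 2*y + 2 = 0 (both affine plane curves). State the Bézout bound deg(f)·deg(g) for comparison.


Common zeros: ∅; count = 0; Bézout bound = 2.

deg(f) = 1, deg(g) = 2, so Bézout bound = 2.
Scan x ∈ F_11. For each x, list the y ∈ F_11 with f(x, y) ≡ 0 and those with g(x, y) ≡ 0 (mod 11); the common zeros in that column are the intersection.
  x = 0: f ≡ 0 at y ∈ {1}; g ≡ 0 at y ∈ ∅; common: ∅.
  x = 1: f ≡ 0 at y ∈ {1}; g ≡ 0 at y ∈ {5, 7}; common: ∅.
  x = 2: f ≡ 0 at y ∈ {1}; g ≡ 0 at y ∈ {3, 9}; common: ∅.
  x = 3: f ≡ 0 at y ∈ {1}; g ≡ 0 at y ∈ {4, 8}; common: ∅.
  x = 4: f ≡ 0 at y ∈ {1}; g ≡ 0 at y ∈ ∅; common: ∅.
  x = 5: f ≡ 0 at y ∈ {1}; g ≡ 0 at y ∈ ∅; common: ∅.
  x = 6: f ≡ 0 at y ∈ {1}; g ≡ 0 at y ∈ ∅; common: ∅.
  x = 7: f ≡ 0 at y ∈ {1}; g ≡ 0 at y ∈ ∅; common: ∅.
  x = 8: f ≡ 0 at y ∈ {1}; g ≡ 0 at y ∈ {4, 8}; common: ∅.
  x = 9: f ≡ 0 at y ∈ {1}; g ≡ 0 at y ∈ {3, 9}; common: ∅.
  x = 10: f ≡ 0 at y ∈ {1}; g ≡ 0 at y ∈ {5, 7}; common: ∅.
Collecting: common zeros = ∅, so the count is 0.
Comparison with the Bézout bound: 0 ≤ 2 = deg(f)·deg(g), as expected for curves with no common component (the affine F_11-count falls short of the bound because intersections may lie at infinity, over extension fields, or carry multiplicity).


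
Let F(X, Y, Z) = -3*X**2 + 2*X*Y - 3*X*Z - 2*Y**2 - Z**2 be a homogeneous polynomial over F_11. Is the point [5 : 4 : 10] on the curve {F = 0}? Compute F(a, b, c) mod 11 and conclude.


F(5,4,10) ≡ 2 (mod 11); P is NOT on the curve.

Evaluate F(5, 4, 10) term-by-term (mod 11).
  -3*X**2 ↦ -3·25·1·1 = -75
  2*X*Y ↦ 2·5·4·1 = 40
  -3*X*Z ↦ -3·5·1·10 = -150
  -2*Y**2 ↦ -2·1·16·1 = -32
  -Z**2 ↦ -1·1·1·100 = -100
Sum: F(5, 4, 10) = (-75) + (40) + (-150) + (-32) + (-100) = -317.
Reducing mod 11: -317 ≡ 2 (mod 11).
Since F(a, b, c) ≡ 2 ≠ 0 (mod 11), P does NOT lie on the curve.


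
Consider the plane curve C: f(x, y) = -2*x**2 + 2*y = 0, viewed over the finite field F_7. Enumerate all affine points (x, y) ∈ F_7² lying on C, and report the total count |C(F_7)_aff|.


Affine F_7-points: {(0, 0), (1, 1), (2, 4), (3, 2), (4, 2), (5, 4), (6, 1)}; count = 7.

For each of the 49 pairs (x, y) ∈ F_7², evaluate f(x, y) mod 7. Record the zeros.
  x = 0: [0↦0, 1↦2, 2↦4, 3↦6, 4↦1, 5↦3, 6↦5]  zeros at y ∈ {0}
  x = 1: [0↦5, 1↦0, 2↦2, 3↦4, 4↦6, 5↦1, 6↦3]  zeros at y ∈ {1}
  x = 2: [0↦6, 1↦1, 2↦3, 3↦5, 4↦0, 5↦2, 6↦4]  zeros at y ∈ {4}
  x = 3: [0↦3, 1↦5, 2↦0, 3↦2, 4↦4, 5↦6, 6↦1]  zeros at y ∈ {2}
  x = 4: [0↦3, 1↦5, 2↦0, 3↦2, 4↦4, 5↦6, 6↦1]  zeros at y ∈ {2}
  x = 5: [0↦6, 1↦1, 2↦3, 3↦5, 4↦0, 5↦2, 6↦4]  zeros at y ∈ {4}
  x = 6: [0↦5, 1↦0, 2↦2, 3↦4, 4↦6, 5↦1, 6↦3]  zeros at y ∈ {1}
Collecting zeros: affine points = {(0, 0), (1, 1), (2, 4), (3, 2), (4, 2), (5, 4), (6, 1)}.
Total count |C(F_7)_aff| = 7.


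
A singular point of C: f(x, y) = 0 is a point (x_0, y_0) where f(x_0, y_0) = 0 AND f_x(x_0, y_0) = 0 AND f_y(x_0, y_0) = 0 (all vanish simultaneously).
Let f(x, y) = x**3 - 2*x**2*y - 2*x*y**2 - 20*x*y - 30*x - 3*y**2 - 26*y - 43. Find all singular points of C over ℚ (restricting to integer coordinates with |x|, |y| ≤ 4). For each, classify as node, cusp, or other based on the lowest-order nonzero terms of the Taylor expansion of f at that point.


Singular points: {(-2, -3)}; classification: cusp.

Compute partial derivatives:
  f_x = 3*x**2 - 4*x*y - 2*y**2 - 20*y - 30.
  f_y = -2*x**2 - 4*x*y - 20*x - 6*y - 26.
Scan x_0 ∈ {−4, ..., 4}. For each x_0, f_y(x_0, y) is a polynomial in y; find its integer roots y ∈ {−4, ..., 4}, then test f_x and f at those candidates.
  x = -4: f_y(-4, y) = 10*y + 22; no integer root y with |y| ≤ 4.
  x = -3: f_y(-3, y) = 6*y + 16; no integer root y with |y| ≤ 4.
  x = -2: f_y(-2, y) = 2*y + 6; vanishes at y ∈ {-3}. (-2, -3): f_x = 0, f = 0 — SINGULAR.
  x = -1: f_y(-1, y) = -2*y - 8; vanishes at y ∈ {-4}. (-1, -4): f_x = 5 ≠ 0.
  x = 0: f_y(0, y) = -6*y - 26; no integer root y with |y| ≤ 4.
  x = 1: f_y(1, y) = -10*y - 48; no integer root y with |y| ≤ 4.
  x = 2: f_y(2, y) = -14*y - 74; no integer root y with |y| ≤ 4.
  x = 3: f_y(3, y) = -18*y - 104; no integer root y with |y| ≤ 4.
  x = 4: f_y(4, y) = -22*y - 138; no integer root y with |y| ≤ 4.
Only singular point on the grid: (-2, -3).
Classify: substitute x = -2 + u, y = -3 + v and expand: f = u**3 - 2*u**2*v - 2*u*v**2 + v**2.
No constant or linear terms (consistent with a singular point). Quadratic part: v**2. Cubic part: u**3 - 2*u**2*v - 2*u*v**2.
The quadratic part v**2 is a perfect square, so there is a single (double) tangent line v = 0, i.e. y = -3. Restricting the cubic part to that line (v = 0) leaves u**3 ≠ 0, so f is not divisible by v and the branch is v² ≈ -u**3 to lowest order — this is a cusp.
Classification: cusp.


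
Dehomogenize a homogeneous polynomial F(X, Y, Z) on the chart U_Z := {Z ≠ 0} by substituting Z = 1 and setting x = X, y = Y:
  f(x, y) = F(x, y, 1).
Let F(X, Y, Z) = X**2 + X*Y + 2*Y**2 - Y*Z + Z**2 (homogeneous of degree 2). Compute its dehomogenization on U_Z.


f(x, y) = x**2 + x*y + 2*y**2 - y + 1

On U_Z we set Z = 1. Each monomial c·X^i·Y^j·Z^k in F becomes c·x^i·y^j·1^k = c·x^i·y^j.
Substituting Z = 1: F(X, Y, 1) = x**2 + x*y + 2*y**2 - y + 1.
Note: deg(f) ≤ deg(F) = 2; strict inequality happens when F is divisible by Z (lost terms).


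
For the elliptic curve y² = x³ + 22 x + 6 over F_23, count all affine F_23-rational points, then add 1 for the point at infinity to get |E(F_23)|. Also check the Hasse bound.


Affine points = {(0, 11), (0, 12), (1, 11), (1, 12), (2, 9), (2, 14), (6, 3), (6, 20), (8, 2), (8, 21), (9, 6), (9, 17), (15, 10), (15, 13), (17, 7), (17, 16), (18, 1), (18, 22), (21, 0), (22, 11), (22, 12)}; affine count = 21; |E(F_23)| = 22.

Discriminant check: Δ ∝ 4a³ + 27b² = 4·22³ + 27·6² = 4·10648 + 27·36 ≡ 2 (mod 23). Nonzero ⇒ E is nonsingular.
For each x ∈ F_23, compute rhs = x³ + 22·x + 6 mod 23, then count y ∈ F_23 with y² ≡ rhs.
  x = 0: rhs = 6, matching y values: 11, 12 (2 points).
  x = 1: rhs = 6, matching y values: 11, 12 (2 points).
  x = 2: rhs = 12, matching y values: 9, 14 (2 points).
  x = 3: rhs = 7, matching y values: none (0 points).
  x = 4: rhs = 20, matching y values: none (0 points).
  x = 5: rhs = 11, matching y values: none (0 points).
  x = 6: rhs = 9, matching y values: 3, 20 (2 points).
  x = 7: rhs = 20, matching y values: none (0 points).
  x = 8: rhs = 4, matching y values: 2, 21 (2 points).
  x = 9: rhs = 13, matching y values: 6, 17 (2 points).
  x = 10: rhs = 7, matching y values: none (0 points).
  x = 11: rhs = 15, matching y values: none (0 points).
  x = 12: rhs = 20, matching y values: none (0 points).
  x = 13: rhs = 5, matching y values: none (0 points).
  x = 14: rhs = 22, matching y values: none (0 points).
  x = 15: rhs = 8, matching y values: 10, 13 (2 points).
  x = 16: rhs = 15, matching y values: none (0 points).
  x = 17: rhs = 3, matching y values: 7, 16 (2 points).
  x = 18: rhs = 1, matching y values: 1, 22 (2 points).
  x = 19: rhs = 15, matching y values: none (0 points).
  x = 20: rhs = 5, matching y values: none (0 points).
  x = 21: rhs = 0, matching y values: 0 (1 points).
  x = 22: rhs = 6, matching y values: 11, 12 (2 points).
Total affine count: 21.
Full point count |E(F_23)| = 21 + 1 = 22.
Hasse bound: |22 − (23+1)| = |-2| = 2 ≤ 2√23 ≈ 9.5917 ✓.


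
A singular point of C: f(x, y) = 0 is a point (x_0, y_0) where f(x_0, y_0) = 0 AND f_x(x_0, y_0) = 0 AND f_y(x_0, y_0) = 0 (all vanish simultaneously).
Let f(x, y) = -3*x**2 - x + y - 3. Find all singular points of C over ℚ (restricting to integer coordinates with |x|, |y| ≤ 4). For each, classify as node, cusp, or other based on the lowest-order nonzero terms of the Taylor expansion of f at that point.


No singular points in the scanned grid; C is smooth there.

Compute partial derivatives:
  f_x = -6*x - 1.
  f_y = 1.
f_y = 1 is a nonzero constant, so f_y never vanishes: no point (x, y) can satisfy f = f_x = f_y = 0. In particular no (x, y) ∈ {−4, ..., 4}² is singular; the curve is smooth.


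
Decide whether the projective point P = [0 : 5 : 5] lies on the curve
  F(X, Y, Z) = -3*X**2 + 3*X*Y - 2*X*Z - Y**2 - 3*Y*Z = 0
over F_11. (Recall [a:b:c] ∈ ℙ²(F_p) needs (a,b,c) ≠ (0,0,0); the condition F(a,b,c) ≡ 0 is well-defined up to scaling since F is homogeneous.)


F(0,5,5) ≡ 10 (mod 11); P is NOT on the curve.

Evaluate F(0, 5, 5) term-by-term (mod 11).
  -3*X**2 ↦ -3·0·1·1 = 0
  3*X*Y ↦ 3·0·5·1 = 0
  -2*X*Z ↦ -2·0·1·5 = 0
  -Y**2 ↦ -1·1·25·1 = -25
  -3*Y*Z ↦ -3·1·5·5 = -75
Sum: F(0, 5, 5) = (0) + (0) + (0) + (-25) + (-75) = -100.
Reducing mod 11: -100 ≡ 10 (mod 11).
Since F(a, b, c) ≡ 10 ≠ 0 (mod 11), P does NOT lie on the curve.


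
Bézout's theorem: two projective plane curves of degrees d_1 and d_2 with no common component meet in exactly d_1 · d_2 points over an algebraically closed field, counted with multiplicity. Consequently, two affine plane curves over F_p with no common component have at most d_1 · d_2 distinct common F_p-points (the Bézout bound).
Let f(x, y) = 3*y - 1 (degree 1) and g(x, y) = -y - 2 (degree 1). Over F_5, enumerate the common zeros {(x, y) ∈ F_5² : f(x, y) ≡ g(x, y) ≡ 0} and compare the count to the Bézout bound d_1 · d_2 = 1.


Common zeros: ∅; count = 0; Bézout bound = 1.

deg(f) = 1, deg(g) = 1, so Bézout bound = 1.
Scan x ∈ F_5. For each x, list the y ∈ F_5 with f(x, y) ≡ 0 and those with g(x, y) ≡ 0 (mod 5); the common zeros in that column are the intersection.
  x = 0: f ≡ 0 at y ∈ {2}; g ≡ 0 at y ∈ {3}; common: ∅.
  x = 1: f ≡ 0 at y ∈ {2}; g ≡ 0 at y ∈ {3}; common: ∅.
  x = 2: f ≡ 0 at y ∈ {2}; g ≡ 0 at y ∈ {3}; common: ∅.
  x = 3: f ≡ 0 at y ∈ {2}; g ≡ 0 at y ∈ {3}; common: ∅.
  x = 4: f ≡ 0 at y ∈ {2}; g ≡ 0 at y ∈ {3}; common: ∅.
Collecting: common zeros = ∅, so the count is 0.
Comparison with the Bézout bound: 0 ≤ 1 = deg(f)·deg(g), as expected for curves with no common component (the affine F_5-count falls short of the bound because intersections may lie at infinity, over extension fields, or carry multiplicity).


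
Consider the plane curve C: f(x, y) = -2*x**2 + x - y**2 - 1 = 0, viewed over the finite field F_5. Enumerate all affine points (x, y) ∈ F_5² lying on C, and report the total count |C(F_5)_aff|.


Affine F_5-points: {(0, 2), (0, 3), (3, 2), (3, 3), (4, 1), (4, 4)}; count = 6.

For each of the 25 pairs (x, y) ∈ F_5², evaluate f(x, y) mod 5. Record the zeros.
  x = 0: [0↦4, 1↦3, 2↦0, 3↦0, 4↦3]  zeros at y ∈ {2, 3}
  x = 1: [0↦3, 1↦2, 2↦4, 3↦4, 4↦2]  zeros at y ∈ ∅
  x = 2: [0↦3, 1↦2, 2↦4, 3↦4, 4↦2]  zeros at y ∈ ∅
  x = 3: [0↦4, 1↦3, 2↦0, 3↦0, 4↦3]  zeros at y ∈ {2, 3}
  x = 4: [0↦1, 1↦0, 2↦2, 3↦2, 4↦0]  zeros at y ∈ {1, 4}
Collecting zeros: affine points = {(0, 2), (0, 3), (3, 2), (3, 3), (4, 1), (4, 4)}.
Total count |C(F_5)_aff| = 6.


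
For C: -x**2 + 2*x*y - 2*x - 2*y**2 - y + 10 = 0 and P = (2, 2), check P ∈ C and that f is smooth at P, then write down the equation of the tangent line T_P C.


Tangent line at P: -2*x - 5*y + 14 = 0.

Step 1: f(2, 2) = 0, so P lies on C.
Step 2: partial derivatives
  f_x(x, y) = -2*x + 2*y - 2, f_y(x, y) = 2*x - 4*y - 1.
  f_x(P) = -2, f_y(P) = -5 (gradient nonzero, so P is smooth).
Step 3: tangent line at P: -2·(x − 2) + -5·(y − 2) = 0.
Expanding: -2*x - 5*y + 14 = 0.


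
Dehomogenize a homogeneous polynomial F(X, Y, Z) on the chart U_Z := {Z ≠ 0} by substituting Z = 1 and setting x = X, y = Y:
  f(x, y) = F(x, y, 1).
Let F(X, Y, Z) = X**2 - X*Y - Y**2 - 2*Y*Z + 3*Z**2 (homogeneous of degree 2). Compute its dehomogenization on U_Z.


f(x, y) = x**2 - x*y - y**2 - 2*y + 3

On U_Z we set Z = 1. Each monomial c·X^i·Y^j·Z^k in F becomes c·x^i·y^j·1^k = c·x^i·y^j.
Substituting Z = 1: F(X, Y, 1) = x**2 - x*y - y**2 - 2*y + 3.
Note: deg(f) ≤ deg(F) = 2; strict inequality happens when F is divisible by Z (lost terms).


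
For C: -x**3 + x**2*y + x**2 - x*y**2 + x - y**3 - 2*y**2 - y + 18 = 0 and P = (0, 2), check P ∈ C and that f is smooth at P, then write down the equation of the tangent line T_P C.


Tangent line at P: -3*x - 21*y + 42 = 0.

Step 1: f(0, 2) = 0, so P lies on C.
Step 2: partial derivatives
  f_x(x, y) = -3*x**2 + 2*x*y + 2*x - y**2 + 1, f_y(x, y) = x**2 - 2*x*y - 3*y**2 - 4*y - 1.
  f_x(P) = -3, f_y(P) = -21 (gradient nonzero, so P is smooth).
Step 3: tangent line at P: -3·(x − 0) + -21·(y − 2) = 0.
Expanding: -3*x - 21*y + 42 = 0.


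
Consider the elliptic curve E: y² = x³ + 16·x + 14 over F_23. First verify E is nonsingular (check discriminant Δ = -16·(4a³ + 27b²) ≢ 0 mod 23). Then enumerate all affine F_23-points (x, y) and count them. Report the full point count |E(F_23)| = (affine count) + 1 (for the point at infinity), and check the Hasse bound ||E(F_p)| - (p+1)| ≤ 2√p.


Affine points = {(1, 10), (1, 13), (2, 10), (2, 13), (4, 2), (4, 21), (5, 9), (5, 14), (6, 2), (6, 21), (7, 3), (7, 20), (9, 6), (9, 17), (10, 1), (10, 22), (11, 7), (11, 16), (12, 5), (12, 18), (13, 2), (13, 21), (15, 8), (15, 15), (17, 1), (17, 22), (18, 4), (18, 19), (19, 1), (19, 22), (20, 10), (20, 13)}; affine count = 32; |E(F_23)| = 33.

Discriminant check: Δ ∝ 4a³ + 27b² = 4·16³ + 27·14² = 4·4096 + 27·196 ≡ 10 (mod 23). Nonzero ⇒ E is nonsingular.
For each x ∈ F_23, compute rhs = x³ + 16·x + 14 mod 23, then count y ∈ F_23 with y² ≡ rhs.
  x = 0: rhs = 14, matching y values: none (0 points).
  x = 1: rhs = 8, matching y values: 10, 13 (2 points).
  x = 2: rhs = 8, matching y values: 10, 13 (2 points).
  x = 3: rhs = 20, matching y values: none (0 points).
  x = 4: rhs = 4, matching y values: 2, 21 (2 points).
  x = 5: rhs = 12, matching y values: 9, 14 (2 points).
  x = 6: rhs = 4, matching y values: 2, 21 (2 points).
  x = 7: rhs = 9, matching y values: 3, 20 (2 points).
  x = 8: rhs = 10, matching y values: none (0 points).
  x = 9: rhs = 13, matching y values: 6, 17 (2 points).
  x = 10: rhs = 1, matching y values: 1, 22 (2 points).
  x = 11: rhs = 3, matching y values: 7, 16 (2 points).
  x = 12: rhs = 2, matching y values: 5, 18 (2 points).
  x = 13: rhs = 4, matching y values: 2, 21 (2 points).
  x = 14: rhs = 15, matching y values: none (0 points).
  x = 15: rhs = 18, matching y values: 8, 15 (2 points).
  x = 16: rhs = 19, matching y values: none (0 points).
  x = 17: rhs = 1, matching y values: 1, 22 (2 points).
  x = 18: rhs = 16, matching y values: 4, 19 (2 points).
  x = 19: rhs = 1, matching y values: 1, 22 (2 points).
  x = 20: rhs = 8, matching y values: 10, 13 (2 points).
  x = 21: rhs = 20, matching y values: none (0 points).
  x = 22: rhs = 20, matching y values: none (0 points).
Total affine count: 32.
Full point count |E(F_23)| = 32 + 1 = 33.
Hasse bound: |33 − (23+1)| = |9| = 9 ≤ 2√23 ≈ 9.5917 ✓.


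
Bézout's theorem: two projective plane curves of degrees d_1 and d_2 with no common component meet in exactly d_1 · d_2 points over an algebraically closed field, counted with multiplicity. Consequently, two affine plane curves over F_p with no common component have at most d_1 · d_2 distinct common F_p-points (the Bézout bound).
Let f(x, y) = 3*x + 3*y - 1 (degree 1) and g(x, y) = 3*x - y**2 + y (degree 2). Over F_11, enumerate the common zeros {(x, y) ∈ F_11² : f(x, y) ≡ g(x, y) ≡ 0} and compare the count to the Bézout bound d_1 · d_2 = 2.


Common zeros: ∅; count = 0; Bézout bound = 2.

deg(f) = 1, deg(g) = 2, so Bézout bound = 2.
Scan x ∈ F_11. For each x, list the y ∈ F_11 with f(x, y) ≡ 0 and those with g(x, y) ≡ 0 (mod 11); the common zeros in that column are the intersection.
  x = 0: f ≡ 0 at y ∈ {4}; g ≡ 0 at y ∈ {0, 1}; common: ∅.
  x = 1: f ≡ 0 at y ∈ {3}; g ≡ 0 at y ∈ ∅; common: ∅.
  x = 2: f ≡ 0 at y ∈ {2}; g ≡ 0 at y ∈ {3, 9}; common: ∅.
  x = 3: f ≡ 0 at y ∈ {1}; g ≡ 0 at y ∈ {5, 7}; common: ∅.
  x = 4: f ≡ 0 at y ∈ {0}; g ≡ 0 at y ∈ {4, 8}; common: ∅.
  x = 5: f ≡ 0 at y ∈ {10}; g ≡ 0 at y ∈ ∅; common: ∅.
  x = 6: f ≡ 0 at y ∈ {9}; g ≡ 0 at y ∈ ∅; common: ∅.
  x = 7: f ≡ 0 at y ∈ {8}; g ≡ 0 at y ∈ ∅; common: ∅.
  x = 8: f ≡ 0 at y ∈ {7}; g ≡ 0 at y ∈ {2, 10}; common: ∅.
  x = 9: f ≡ 0 at y ∈ {6}; g ≡ 0 at y ∈ ∅; common: ∅.
  x = 10: f ≡ 0 at y ∈ {5}; g ≡ 0 at y ∈ {6}; common: ∅.
Collecting: common zeros = ∅, so the count is 0.
Comparison with the Bézout bound: 0 ≤ 2 = deg(f)·deg(g), as expected for curves with no common component (the affine F_11-count falls short of the bound because intersections may lie at infinity, over extension fields, or carry multiplicity).


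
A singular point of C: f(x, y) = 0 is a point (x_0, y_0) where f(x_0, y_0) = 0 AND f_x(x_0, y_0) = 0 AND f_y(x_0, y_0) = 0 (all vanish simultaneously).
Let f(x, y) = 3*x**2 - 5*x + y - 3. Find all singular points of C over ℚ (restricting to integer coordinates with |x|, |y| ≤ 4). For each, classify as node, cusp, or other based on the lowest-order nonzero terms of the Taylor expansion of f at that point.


No singular points in the scanned grid; C is smooth there.

Compute partial derivatives:
  f_x = 6*x - 5.
  f_y = 1.
f_y = 1 is a nonzero constant, so f_y never vanishes: no point (x, y) can satisfy f = f_x = f_y = 0. In particular no (x, y) ∈ {−4, ..., 4}² is singular; the curve is smooth.


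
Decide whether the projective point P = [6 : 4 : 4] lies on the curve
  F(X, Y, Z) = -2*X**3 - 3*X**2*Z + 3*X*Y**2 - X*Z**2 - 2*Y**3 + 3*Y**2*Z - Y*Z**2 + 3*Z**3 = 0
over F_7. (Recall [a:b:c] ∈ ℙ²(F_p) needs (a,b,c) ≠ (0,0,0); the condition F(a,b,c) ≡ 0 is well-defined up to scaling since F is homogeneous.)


F(6,4,4) ≡ 3 (mod 7); P is NOT on the curve.

Evaluate F(6, 4, 4) term-by-term (mod 7).
  -2*X**3 ↦ -2·216·1·1 = -432
  -3*X**2*Z ↦ -3·36·1·4 = -432
  3*X*Y**2 ↦ 3·6·16·1 = 288
  -X*Z**2 ↦ -1·6·1·16 = -96
  -2*Y**3 ↦ -2·1·64·1 = -128
  3*Y**2*Z ↦ 3·1·16·4 = 192
  -Y*Z**2 ↦ -1·1·4·16 = -64
  3*Z**3 ↦ 3·1·1·64 = 192
Sum: F(6, 4, 4) = (-432) + (-432) + (288) + (-96) + (-128) + (192) + (-64) + (192) = -480.
Reducing mod 7: -480 ≡ 3 (mod 7).
Since F(a, b, c) ≡ 3 ≠ 0 (mod 7), P does NOT lie on the curve.


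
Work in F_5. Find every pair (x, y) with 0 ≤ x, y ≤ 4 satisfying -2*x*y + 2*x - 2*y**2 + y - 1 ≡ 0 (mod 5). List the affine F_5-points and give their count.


Affine F_5-points: {(1, 3), (1, 4), (3, 0), (4, 2)}; count = 4.

For each of the 25 pairs (x, y) ∈ F_5², evaluate f(x, y) mod 5. Record the zeros.
  x = 0: [0↦4, 1↦3, 2↦3, 3↦4, 4↦1]  zeros at y ∈ ∅
  x = 1: [0↦1, 1↦3, 2↦1, 3↦0, 4↦0]  zeros at y ∈ {3, 4}
  x = 2: [0↦3, 1↦3, 2↦4, 3↦1, 4↦4]  zeros at y ∈ ∅
  x = 3: [0↦0, 1↦3, 2↦2, 3↦2, 4↦3]  zeros at y ∈ {0}
  x = 4: [0↦2, 1↦3, 2↦0, 3↦3, 4↦2]  zeros at y ∈ {2}
Collecting zeros: affine points = {(1, 3), (1, 4), (3, 0), (4, 2)}.
Total count |C(F_5)_aff| = 4.


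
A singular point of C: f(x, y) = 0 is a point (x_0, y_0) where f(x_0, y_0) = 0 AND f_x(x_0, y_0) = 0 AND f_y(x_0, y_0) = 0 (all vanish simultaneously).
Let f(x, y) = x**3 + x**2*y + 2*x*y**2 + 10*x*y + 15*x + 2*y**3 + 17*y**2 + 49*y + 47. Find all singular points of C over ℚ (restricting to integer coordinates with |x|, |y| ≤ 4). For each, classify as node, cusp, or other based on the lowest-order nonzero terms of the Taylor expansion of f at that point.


Singular points: {(1, -3)}; classification: cusp.

Compute partial derivatives:
  f_x = 3*x**2 + 2*x*y + 2*y**2 + 10*y + 15.
  f_y = x**2 + 4*x*y + 10*x + 6*y**2 + 34*y + 49.
Scan x_0 ∈ {−4, ..., 4}. For each x_0, f_y(x_0, y) is a polynomial in y; find its integer roots y ∈ {−4, ..., 4}, then test f_x and f at those candidates.
  x = -4: f_y(-4, y) = 6*y**2 + 18*y + 25; no integer root y with |y| ≤ 4.
  x = -3: f_y(-3, y) = 6*y**2 + 22*y + 28; no integer root y with |y| ≤ 4.
  x = -2: f_y(-2, y) = 6*y**2 + 26*y + 33; no integer root y with |y| ≤ 4.
  x = -1: f_y(-1, y) = 6*y**2 + 30*y + 40; no integer root y with |y| ≤ 4.
  x = 0: f_y(0, y) = 6*y**2 + 34*y + 49; no integer root y with |y| ≤ 4.
  x = 1: f_y(1, y) = 6*y**2 + 38*y + 60; vanishes at y ∈ {-3}. (1, -3): f_x = 0, f = 0 — SINGULAR.
  x = 2: f_y(2, y) = 6*y**2 + 42*y + 73; no integer root y with |y| ≤ 4.
  x = 3: f_y(3, y) = 6*y**2 + 46*y + 88; vanishes at y ∈ {-4}. (3, -4): f_x = 10 ≠ 0.
  x = 4: f_y(4, y) = 6*y**2 + 50*y + 105; no integer root y with |y| ≤ 4.
Only singular point on the grid: (1, -3).
Classify: substitute x = 1 + u, y = -3 + v and expand: f = u**3 + u**2*v + 2*u*v**2 + 2*v**3 + v**2.
No constant or linear terms (consistent with a singular point). Quadratic part: v**2. Cubic part: u**3 + u**2*v + 2*u*v**2 + 2*v**3.
The quadratic part v**2 is a perfect square, so there is a single (double) tangent line v = 0, i.e. y = -3. Restricting the cubic part to that line (v = 0) leaves u**3 ≠ 0, so f is not divisible by v and the branch is v² ≈ -u**3 to lowest order — this is a cusp.
Classification: cusp.


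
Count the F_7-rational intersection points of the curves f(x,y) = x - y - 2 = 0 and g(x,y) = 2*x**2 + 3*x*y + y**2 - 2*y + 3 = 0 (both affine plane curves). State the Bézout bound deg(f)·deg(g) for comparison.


Common zeros: ∅; count = 0; Bézout bound = 2.

deg(f) = 1, deg(g) = 2, so Bézout bound = 2.
Scan x ∈ F_7. For each x, list the y ∈ F_7 with f(x, y) ≡ 0 and those with g(x, y) ≡ 0 (mod 7); the common zeros in that column are the intersection.
  x = 0: f ≡ 0 at y ∈ {5}; g ≡ 0 at y ∈ ∅; common: ∅.
  x = 1: f ≡ 0 at y ∈ {6}; g ≡ 0 at y ∈ {1, 5}; common: ∅.
  x = 2: f ≡ 0 at y ∈ {0}; g ≡ 0 at y ∈ {5}; common: ∅.
  x = 3: f ≡ 0 at y ∈ {1}; g ≡ 0 at y ∈ {0}; common: ∅.
  x = 4: f ≡ 0 at y ∈ {2}; g ≡ 0 at y ∈ {0, 4}; common: ∅.
  x = 5: f ≡ 0 at y ∈ {3}; g ≡ 0 at y ∈ ∅; common: ∅.
  x = 6: f ≡ 0 at y ∈ {4}; g ≡ 0 at y ∈ ∅; common: ∅.
Collecting: common zeros = ∅, so the count is 0.
Comparison with the Bézout bound: 0 ≤ 2 = deg(f)·deg(g), as expected for curves with no common component (the affine F_7-count falls short of the bound because intersections may lie at infinity, over extension fields, or carry multiplicity).


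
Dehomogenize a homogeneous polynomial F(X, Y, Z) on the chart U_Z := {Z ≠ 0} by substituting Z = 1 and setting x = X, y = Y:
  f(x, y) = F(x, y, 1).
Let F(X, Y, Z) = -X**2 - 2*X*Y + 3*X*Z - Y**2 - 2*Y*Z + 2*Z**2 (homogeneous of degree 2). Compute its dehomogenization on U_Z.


f(x, y) = -x**2 - 2*x*y + 3*x - y**2 - 2*y + 2

On U_Z we set Z = 1. Each monomial c·X^i·Y^j·Z^k in F becomes c·x^i·y^j·1^k = c·x^i·y^j.
Substituting Z = 1: F(X, Y, 1) = -x**2 - 2*x*y + 3*x - y**2 - 2*y + 2.
Note: deg(f) ≤ deg(F) = 2; strict inequality happens when F is divisible by Z (lost terms).
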